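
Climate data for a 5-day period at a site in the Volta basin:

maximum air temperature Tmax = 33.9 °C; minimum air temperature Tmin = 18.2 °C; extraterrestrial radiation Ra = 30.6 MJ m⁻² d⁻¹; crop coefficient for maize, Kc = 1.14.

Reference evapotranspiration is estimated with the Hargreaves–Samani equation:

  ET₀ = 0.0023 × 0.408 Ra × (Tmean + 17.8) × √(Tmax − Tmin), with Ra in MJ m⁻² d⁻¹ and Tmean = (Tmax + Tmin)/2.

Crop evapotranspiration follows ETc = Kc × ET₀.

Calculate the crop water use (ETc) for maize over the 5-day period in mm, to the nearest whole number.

28 mm

Tmean = (33.9 + 18.2)/2 = 26.05 °C
0.408 Ra = 0.408 × 30.6 = 12.4848 mm/d equivalent
ET₀ = 0.0023 × 12.4848 × (26.05 + 17.8) × √15.7 = 0.0023 × 12.4848 × 43.85 × 3.9623 = 4.9891 mm/d
ETc = Kc × ET₀ = 1.14 × 4.9891 = 5.6876 mm/d
Over 5 days: 5.6876 × 5 = 28.438 mm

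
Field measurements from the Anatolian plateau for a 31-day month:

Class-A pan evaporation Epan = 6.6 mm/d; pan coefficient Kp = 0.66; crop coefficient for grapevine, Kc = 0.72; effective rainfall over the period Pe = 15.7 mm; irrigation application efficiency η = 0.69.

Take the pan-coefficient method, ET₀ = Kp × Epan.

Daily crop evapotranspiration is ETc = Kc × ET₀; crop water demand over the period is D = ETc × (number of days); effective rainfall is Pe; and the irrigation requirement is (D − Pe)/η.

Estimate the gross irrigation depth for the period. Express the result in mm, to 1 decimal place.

ET₀ = 0.66 × 6.6 = 4.3560 mm/d
ETc = Kc × ET₀ = 0.72 × 4.3560 = 3.1363 mm/d
Crop demand D = ETc × 31 d = 3.1363 × 31 = 97.225 mm
D − Pe = 97.225 − 15.7 = 81.525 mm
Gross irrigation = 81.525 / 0.69 = 118.152 mm

118.2 mm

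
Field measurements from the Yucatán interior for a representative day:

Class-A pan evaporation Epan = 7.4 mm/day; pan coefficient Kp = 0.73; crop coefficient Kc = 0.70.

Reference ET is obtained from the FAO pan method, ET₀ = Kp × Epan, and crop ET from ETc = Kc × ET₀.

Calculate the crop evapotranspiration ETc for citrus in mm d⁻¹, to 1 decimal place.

ET₀ = 0.73 × 7.4 = 5.4020 mm/d
ETc = Kc × ET₀ = 0.70 × 5.4020 = 3.7814 mm/d

3.8 mm d⁻¹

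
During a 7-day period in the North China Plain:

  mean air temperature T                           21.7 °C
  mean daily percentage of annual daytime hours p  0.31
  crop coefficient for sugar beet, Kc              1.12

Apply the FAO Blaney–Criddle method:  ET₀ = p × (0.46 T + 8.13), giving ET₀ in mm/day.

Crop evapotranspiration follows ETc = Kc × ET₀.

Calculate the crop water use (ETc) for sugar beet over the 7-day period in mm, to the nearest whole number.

44 mm

ET₀ = 0.31 × (0.46 × 21.7 + 8.13) = 0.31 × 18.112 = 5.6147 mm/d
ETc = Kc × ET₀ = 1.12 × 5.6147 = 6.2885 mm/d
Over 7 days: 6.2885 × 7 = 44.020 mm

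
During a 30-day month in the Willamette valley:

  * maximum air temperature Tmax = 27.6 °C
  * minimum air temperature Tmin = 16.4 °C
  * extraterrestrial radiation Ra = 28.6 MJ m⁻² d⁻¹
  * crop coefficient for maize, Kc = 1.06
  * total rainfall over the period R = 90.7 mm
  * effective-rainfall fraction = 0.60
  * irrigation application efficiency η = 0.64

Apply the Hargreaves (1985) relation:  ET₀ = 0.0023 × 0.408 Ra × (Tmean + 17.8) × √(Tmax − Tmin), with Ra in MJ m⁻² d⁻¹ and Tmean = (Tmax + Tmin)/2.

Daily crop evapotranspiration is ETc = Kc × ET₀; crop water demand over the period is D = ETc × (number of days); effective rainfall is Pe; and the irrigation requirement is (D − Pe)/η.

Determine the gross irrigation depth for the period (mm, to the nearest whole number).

Tmean = (27.6 + 16.4)/2 = 22.00 °C
0.408 Ra = 0.408 × 28.6 = 11.6688 mm/d equivalent
ET₀ = 0.0023 × 11.6688 × (22.00 + 17.8) × √11.2 = 0.0023 × 11.6688 × 39.80 × 3.3466 = 3.5747 mm/d
ETc = Kc × ET₀ = 1.06 × 3.5747 = 3.7892 mm/d
Crop demand D = ETc × 30 d = 3.7892 × 30 = 113.676 mm
Pe = 0.60 × 90.7 = 54.420 mm
D − Pe = 113.676 − 54.420 = 59.256 mm
Gross irrigation = 59.256 / 0.64 = 92.588 mm

93 mm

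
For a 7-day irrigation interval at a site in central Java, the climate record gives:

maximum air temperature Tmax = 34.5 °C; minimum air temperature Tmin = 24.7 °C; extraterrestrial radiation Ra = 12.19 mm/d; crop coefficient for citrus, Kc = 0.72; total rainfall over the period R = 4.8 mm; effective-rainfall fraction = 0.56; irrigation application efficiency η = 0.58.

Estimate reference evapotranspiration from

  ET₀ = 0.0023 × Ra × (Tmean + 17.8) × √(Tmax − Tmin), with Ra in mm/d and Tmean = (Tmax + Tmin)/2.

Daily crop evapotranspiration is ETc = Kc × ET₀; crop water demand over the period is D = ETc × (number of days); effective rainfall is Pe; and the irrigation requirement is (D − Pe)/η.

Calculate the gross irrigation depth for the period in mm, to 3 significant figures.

31.5 mm

Tmean = (34.5 + 24.7)/2 = 29.60 °C
ET₀ = 0.0023 × 12.19 × (29.60 + 17.8) × √9.8 = 0.0023 × 12.19 × 47.40 × 3.1305 = 4.1603 mm/d
ETc = Kc × ET₀ = 0.72 × 4.1603 = 2.9954 mm/d
Crop demand D = ETc × 7 d = 2.9954 × 7 = 20.968 mm
Pe = 0.56 × 4.8 = 2.688 mm
D − Pe = 20.968 − 2.688 = 18.280 mm
Gross irrigation = 18.280 / 0.58 = 31.517 mm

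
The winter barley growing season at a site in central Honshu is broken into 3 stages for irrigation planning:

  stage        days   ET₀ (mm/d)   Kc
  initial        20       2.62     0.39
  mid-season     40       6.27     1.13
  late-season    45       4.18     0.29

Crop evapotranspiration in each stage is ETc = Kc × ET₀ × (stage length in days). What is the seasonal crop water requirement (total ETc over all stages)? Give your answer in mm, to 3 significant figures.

358 mm

initial: 0.39 × 2.62 × 20 = 20.44 mm
mid-season: 1.13 × 6.27 × 40 = 283.40 mm
late-season: 0.29 × 4.18 × 45 = 54.55 mm
Seasonal total = 358.39 mm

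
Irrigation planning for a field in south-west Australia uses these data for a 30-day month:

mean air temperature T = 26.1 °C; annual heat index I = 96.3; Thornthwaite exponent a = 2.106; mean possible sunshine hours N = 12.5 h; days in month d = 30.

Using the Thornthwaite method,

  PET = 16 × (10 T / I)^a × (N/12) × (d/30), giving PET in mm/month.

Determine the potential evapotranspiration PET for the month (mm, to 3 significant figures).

10T/I = 10 × 26.1 / 96.3 = 2.7103
(10T/I)^a = 2.7103^2.106 = 8.1646
Uncorrected PET = 16 × 8.1646 = 130.634 mm
Correction = (N/12)(d/30) = (12.5/12)(30/30) = 1.0417
PET = 130.634 × 1.0417 = 136.081 mm/month

136 mm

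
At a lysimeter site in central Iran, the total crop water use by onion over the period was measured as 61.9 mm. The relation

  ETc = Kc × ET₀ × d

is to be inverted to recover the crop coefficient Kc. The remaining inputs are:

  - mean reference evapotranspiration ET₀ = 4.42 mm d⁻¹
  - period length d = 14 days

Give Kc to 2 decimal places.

ETc = Kc × ET₀ × d  ⇒  Kc = ETc / (ET₀ × d)
Kc = 61.9 / (4.42 × 14) = 61.9 / 61.88 = 1.0003

1.00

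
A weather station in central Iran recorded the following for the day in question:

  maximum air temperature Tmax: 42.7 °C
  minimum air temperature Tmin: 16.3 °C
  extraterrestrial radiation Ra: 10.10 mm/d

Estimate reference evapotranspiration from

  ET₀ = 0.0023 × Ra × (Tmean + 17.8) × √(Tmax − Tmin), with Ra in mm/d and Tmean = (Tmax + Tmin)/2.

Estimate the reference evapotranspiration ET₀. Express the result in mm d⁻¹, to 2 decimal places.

5.65 mm d⁻¹

Tmean = (42.7 + 16.3)/2 = 29.50 °C
ET₀ = 0.0023 × 10.10 × (29.50 + 17.8) × √26.4 = 0.0023 × 10.10 × 47.30 × 5.1381 = 5.6456 mm/d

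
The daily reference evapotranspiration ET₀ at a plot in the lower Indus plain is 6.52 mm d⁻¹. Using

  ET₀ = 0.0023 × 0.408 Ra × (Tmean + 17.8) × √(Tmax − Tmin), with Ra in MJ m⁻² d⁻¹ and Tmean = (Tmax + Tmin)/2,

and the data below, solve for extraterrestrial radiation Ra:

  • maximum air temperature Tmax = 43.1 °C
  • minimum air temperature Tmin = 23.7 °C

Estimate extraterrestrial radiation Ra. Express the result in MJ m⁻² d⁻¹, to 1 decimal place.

Tmean = (43.1+23.7)/2 = 33.40 °C; ΔT = 19.4
Ra = ET₀ / [0.0023 × 0.408 × (Tmean+17.8) × √ΔT]
   = 6.52 / (0.0023 × 0.408 × 51.20 × 4.4045) = 30.810 MJ m⁻² d⁻¹

30.8 MJ m⁻² d⁻¹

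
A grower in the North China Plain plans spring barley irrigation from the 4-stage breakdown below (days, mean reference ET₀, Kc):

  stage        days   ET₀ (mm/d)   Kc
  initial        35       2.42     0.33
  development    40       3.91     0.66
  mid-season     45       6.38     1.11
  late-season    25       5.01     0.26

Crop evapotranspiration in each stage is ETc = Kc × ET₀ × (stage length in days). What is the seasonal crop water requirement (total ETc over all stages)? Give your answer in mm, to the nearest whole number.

482 mm

initial: 0.33 × 2.42 × 35 = 27.95 mm
development: 0.66 × 3.91 × 40 = 103.22 mm
mid-season: 1.11 × 6.38 × 45 = 318.68 mm
late-season: 0.26 × 5.01 × 25 = 32.57 mm
Seasonal total = 482.42 mm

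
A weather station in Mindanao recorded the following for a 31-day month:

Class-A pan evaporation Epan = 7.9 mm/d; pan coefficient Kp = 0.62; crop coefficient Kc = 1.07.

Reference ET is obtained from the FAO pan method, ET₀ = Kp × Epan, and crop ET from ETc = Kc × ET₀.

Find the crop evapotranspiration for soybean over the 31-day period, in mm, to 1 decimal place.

ET₀ = 0.62 × 7.9 = 4.8980 mm/d
ETc = Kc × ET₀ = 1.07 × 4.8980 = 5.2409 mm/d
Over 31 days: 5.2409 × 31 = 162.468 mm

162.5 mm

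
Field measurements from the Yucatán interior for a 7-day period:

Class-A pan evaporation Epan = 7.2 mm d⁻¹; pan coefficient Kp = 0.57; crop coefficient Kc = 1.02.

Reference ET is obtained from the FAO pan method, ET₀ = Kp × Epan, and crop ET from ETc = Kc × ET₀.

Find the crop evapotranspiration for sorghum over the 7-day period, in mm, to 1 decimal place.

29.3 mm

ET₀ = 0.57 × 7.2 = 4.1040 mm/d
ETc = Kc × ET₀ = 1.02 × 4.1040 = 4.1861 mm/d
Over 7 days: 4.1861 × 7 = 29.303 mm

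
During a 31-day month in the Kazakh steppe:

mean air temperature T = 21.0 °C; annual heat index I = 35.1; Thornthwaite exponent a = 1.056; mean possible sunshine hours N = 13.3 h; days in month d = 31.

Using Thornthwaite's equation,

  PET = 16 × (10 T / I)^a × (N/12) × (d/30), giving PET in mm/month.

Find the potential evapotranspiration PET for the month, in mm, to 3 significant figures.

121 mm

10T/I = 10 × 21.0 / 35.1 = 5.9829
(10T/I)^a = 5.9829^1.056 = 6.6133
Uncorrected PET = 16 × 6.6133 = 105.813 mm
Correction = (N/12)(d/30) = (13.3/12)(31/30) = 1.1453
PET = 105.813 × 1.1453 = 121.188 mm/month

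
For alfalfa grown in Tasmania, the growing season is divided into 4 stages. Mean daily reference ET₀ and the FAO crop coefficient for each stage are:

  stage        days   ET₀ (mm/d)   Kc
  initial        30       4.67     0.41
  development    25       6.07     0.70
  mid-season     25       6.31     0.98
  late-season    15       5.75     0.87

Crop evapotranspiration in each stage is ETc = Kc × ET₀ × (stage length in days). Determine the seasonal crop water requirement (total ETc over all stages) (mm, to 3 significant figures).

393 mm

initial: 0.41 × 4.67 × 30 = 57.44 mm
development: 0.70 × 6.07 × 25 = 106.23 mm
mid-season: 0.98 × 6.31 × 25 = 154.60 mm
late-season: 0.87 × 5.75 × 15 = 75.04 mm
Seasonal total = 393.31 mm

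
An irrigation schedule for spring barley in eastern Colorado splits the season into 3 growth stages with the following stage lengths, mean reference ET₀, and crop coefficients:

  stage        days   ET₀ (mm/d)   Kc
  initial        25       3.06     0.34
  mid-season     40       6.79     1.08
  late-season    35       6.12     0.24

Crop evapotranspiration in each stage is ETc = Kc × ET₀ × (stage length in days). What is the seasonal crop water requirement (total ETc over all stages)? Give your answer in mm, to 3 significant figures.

371 mm

initial: 0.34 × 3.06 × 25 = 26.01 mm
mid-season: 1.08 × 6.79 × 40 = 293.33 mm
late-season: 0.24 × 6.12 × 35 = 51.41 mm
Seasonal total = 370.75 mm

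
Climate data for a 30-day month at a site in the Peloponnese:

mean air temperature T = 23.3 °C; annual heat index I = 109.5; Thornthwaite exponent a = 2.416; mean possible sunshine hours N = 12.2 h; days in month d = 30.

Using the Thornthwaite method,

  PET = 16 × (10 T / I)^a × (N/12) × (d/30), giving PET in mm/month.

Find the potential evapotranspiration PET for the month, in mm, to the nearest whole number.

10T/I = 10 × 23.3 / 109.5 = 2.1279
(10T/I)^a = 2.1279^2.416 = 6.1991
Uncorrected PET = 16 × 6.1991 = 99.186 mm
Correction = (N/12)(d/30) = (12.2/12)(30/30) = 1.0167
PET = 99.186 × 1.0167 = 100.842 mm/month

101 mm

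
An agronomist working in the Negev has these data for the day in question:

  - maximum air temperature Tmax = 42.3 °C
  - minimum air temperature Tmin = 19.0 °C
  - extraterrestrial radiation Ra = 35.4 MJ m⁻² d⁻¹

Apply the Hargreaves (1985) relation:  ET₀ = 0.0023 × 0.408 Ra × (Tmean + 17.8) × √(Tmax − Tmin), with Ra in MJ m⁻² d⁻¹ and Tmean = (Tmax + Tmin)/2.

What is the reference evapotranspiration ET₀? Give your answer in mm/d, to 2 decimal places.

7.77 mm/d

Tmean = (42.3 + 19.0)/2 = 30.65 °C
0.408 Ra = 0.408 × 35.4 = 14.4432 mm/d equivalent
ET₀ = 0.0023 × 14.4432 × (30.65 + 17.8) × √23.3 = 0.0023 × 14.4432 × 48.45 × 4.8270 = 7.7690 mm/d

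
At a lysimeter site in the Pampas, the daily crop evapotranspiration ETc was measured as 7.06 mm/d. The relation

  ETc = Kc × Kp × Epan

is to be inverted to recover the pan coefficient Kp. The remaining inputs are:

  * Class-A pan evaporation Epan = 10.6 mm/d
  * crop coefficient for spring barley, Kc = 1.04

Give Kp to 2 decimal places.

0.64

ETc = Kc × Kp × Epan  ⇒  Kp = ETc / (Kc × Epan)
Kp = 7.06 / (1.04 × 10.6) = 7.06 / 11.024 = 0.6404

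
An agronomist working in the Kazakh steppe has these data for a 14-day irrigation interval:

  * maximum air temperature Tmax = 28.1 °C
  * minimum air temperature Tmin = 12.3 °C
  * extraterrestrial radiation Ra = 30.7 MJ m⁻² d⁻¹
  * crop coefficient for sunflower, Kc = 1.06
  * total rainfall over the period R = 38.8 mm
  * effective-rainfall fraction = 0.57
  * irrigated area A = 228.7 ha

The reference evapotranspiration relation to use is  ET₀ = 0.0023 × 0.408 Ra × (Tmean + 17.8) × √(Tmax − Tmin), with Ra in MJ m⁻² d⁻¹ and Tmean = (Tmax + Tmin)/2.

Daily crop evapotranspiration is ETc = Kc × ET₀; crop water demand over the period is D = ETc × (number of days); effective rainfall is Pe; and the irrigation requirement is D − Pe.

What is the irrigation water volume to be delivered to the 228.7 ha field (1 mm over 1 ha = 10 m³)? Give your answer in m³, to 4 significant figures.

Tmean = (28.1 + 12.3)/2 = 20.20 °C
0.408 Ra = 0.408 × 30.7 = 12.5256 mm/d equivalent
ET₀ = 0.0023 × 12.5256 × (20.20 + 17.8) × √15.8 = 0.0023 × 12.5256 × 38.00 × 3.9749 = 4.3515 mm/d
ETc = Kc × ET₀ = 1.06 × 4.3515 = 4.6126 mm/d
Crop demand D = ETc × 14 d = 4.6126 × 14 = 64.576 mm
Pe = 0.57 × 38.8 = 22.116 mm
D − Pe = 64.576 − 22.116 = 42.460 mm
Volume = 42.460 mm × 228.7 ha × 10 = 97106.0 m³

97110 m³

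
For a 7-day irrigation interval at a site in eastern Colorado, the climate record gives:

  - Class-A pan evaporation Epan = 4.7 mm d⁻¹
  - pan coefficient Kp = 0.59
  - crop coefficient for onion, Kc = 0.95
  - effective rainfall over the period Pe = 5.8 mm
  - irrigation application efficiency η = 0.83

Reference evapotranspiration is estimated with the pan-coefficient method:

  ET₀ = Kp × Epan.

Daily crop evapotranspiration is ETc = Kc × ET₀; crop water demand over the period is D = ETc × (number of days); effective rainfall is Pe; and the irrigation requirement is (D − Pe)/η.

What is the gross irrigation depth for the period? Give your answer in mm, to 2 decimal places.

15.23 mm

ET₀ = 0.59 × 4.7 = 2.7730 mm/d
ETc = Kc × ET₀ = 0.95 × 2.7730 = 2.6344 mm/d
Crop demand D = ETc × 7 d = 2.6344 × 7 = 18.441 mm
D − Pe = 18.441 − 5.8 = 12.641 mm
Gross irrigation = 12.641 / 0.83 = 15.230 mm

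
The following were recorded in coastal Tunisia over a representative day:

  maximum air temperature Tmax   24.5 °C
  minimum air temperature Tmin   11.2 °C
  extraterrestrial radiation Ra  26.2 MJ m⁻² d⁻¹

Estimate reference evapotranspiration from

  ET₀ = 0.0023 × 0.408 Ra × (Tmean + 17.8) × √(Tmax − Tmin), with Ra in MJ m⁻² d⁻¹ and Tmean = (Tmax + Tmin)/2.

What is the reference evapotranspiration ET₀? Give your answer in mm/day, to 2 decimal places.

3.20 mm/day

Tmean = (24.5 + 11.2)/2 = 17.85 °C
0.408 Ra = 0.408 × 26.2 = 10.6896 mm/d equivalent
ET₀ = 0.0023 × 10.6896 × (17.85 + 17.8) × √13.3 = 0.0023 × 10.6896 × 35.65 × 3.6469 = 3.1965 mm/d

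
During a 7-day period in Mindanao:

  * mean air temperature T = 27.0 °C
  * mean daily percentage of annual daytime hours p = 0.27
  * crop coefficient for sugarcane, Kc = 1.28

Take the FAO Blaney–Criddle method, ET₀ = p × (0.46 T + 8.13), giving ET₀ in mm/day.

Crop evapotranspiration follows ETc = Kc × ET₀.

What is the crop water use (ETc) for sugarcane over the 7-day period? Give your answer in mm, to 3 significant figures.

49.7 mm

ET₀ = 0.27 × (0.46 × 27.0 + 8.13) = 0.27 × 20.550 = 5.5485 mm/d
ETc = Kc × ET₀ = 1.28 × 5.5485 = 7.1021 mm/d
Over 7 days: 7.1021 × 7 = 49.715 mm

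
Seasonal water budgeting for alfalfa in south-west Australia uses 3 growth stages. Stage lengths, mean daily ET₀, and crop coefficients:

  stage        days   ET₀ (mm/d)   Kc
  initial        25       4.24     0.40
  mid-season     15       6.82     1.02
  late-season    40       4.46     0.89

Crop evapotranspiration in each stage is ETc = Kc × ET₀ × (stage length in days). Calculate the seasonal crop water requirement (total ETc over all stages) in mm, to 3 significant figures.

initial: 0.40 × 4.24 × 25 = 42.40 mm
mid-season: 1.02 × 6.82 × 15 = 104.35 mm
late-season: 0.89 × 4.46 × 40 = 158.78 mm
Seasonal total = 305.53 mm

306 mm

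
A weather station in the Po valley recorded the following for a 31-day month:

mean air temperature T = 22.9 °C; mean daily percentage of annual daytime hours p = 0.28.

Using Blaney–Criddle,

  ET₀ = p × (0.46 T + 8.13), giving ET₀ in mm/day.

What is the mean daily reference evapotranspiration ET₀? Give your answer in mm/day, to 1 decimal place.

5.2 mm/day

ET₀ = 0.28 × (0.46 × 22.9 + 8.13) = 0.28 × 18.664 = 5.2259 mm/d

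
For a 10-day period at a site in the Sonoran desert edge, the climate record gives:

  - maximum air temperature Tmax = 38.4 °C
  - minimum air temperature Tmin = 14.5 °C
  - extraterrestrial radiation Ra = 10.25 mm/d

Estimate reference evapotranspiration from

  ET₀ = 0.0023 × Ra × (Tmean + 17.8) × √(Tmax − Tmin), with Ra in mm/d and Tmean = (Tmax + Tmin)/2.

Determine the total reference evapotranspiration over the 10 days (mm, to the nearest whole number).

51 mm

Tmean = (38.4 + 14.5)/2 = 26.45 °C
ET₀ = 0.0023 × 10.25 × (26.45 + 17.8) × √23.9 = 0.0023 × 10.25 × 44.25 × 4.8888 = 5.1000 mm/d
Over 10 days: 5.1000 × 10 = 51.000 mm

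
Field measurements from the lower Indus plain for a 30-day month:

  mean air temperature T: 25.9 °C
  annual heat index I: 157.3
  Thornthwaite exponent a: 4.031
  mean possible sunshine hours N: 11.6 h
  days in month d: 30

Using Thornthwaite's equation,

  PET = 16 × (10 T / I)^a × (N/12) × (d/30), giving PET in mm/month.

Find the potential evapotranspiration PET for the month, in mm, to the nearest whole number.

10T/I = 10 × 25.9 / 157.3 = 1.6465
(10T/I)^a = 1.6465^4.031 = 7.4638
Uncorrected PET = 16 × 7.4638 = 119.421 mm
Correction = (N/12)(d/30) = (11.6/12)(30/30) = 0.9667
PET = 119.421 × 0.9667 = 115.444 mm/month

115 mm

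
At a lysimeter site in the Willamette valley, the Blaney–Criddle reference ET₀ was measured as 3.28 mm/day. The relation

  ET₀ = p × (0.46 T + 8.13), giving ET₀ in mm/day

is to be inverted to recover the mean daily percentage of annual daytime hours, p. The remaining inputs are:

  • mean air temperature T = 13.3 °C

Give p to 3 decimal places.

p = ET₀ / (0.46 T + 8.13) = 3.28 / (0.46 × 13.3 + 8.13) = 3.28 / 14.248 = 0.2302

0.230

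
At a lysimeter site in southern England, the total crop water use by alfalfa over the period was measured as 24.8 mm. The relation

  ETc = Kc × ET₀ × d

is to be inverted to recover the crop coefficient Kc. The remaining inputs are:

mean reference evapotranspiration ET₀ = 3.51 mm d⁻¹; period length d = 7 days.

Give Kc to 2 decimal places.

1.01

ETc = Kc × ET₀ × d  ⇒  Kc = ETc / (ET₀ × d)
Kc = 24.8 / (3.51 × 7) = 24.8 / 24.57 = 1.0094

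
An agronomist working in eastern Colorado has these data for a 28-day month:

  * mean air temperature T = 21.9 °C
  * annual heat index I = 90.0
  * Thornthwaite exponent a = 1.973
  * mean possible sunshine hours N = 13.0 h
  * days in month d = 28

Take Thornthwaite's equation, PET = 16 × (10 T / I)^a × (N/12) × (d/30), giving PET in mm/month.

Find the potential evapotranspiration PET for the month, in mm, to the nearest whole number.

10T/I = 10 × 21.9 / 90.0 = 2.4333
(10T/I)^a = 2.4333^1.973 = 5.7805
Uncorrected PET = 16 × 5.7805 = 92.488 mm
Correction = (N/12)(d/30) = (13.0/12)(28/30) = 1.0111
PET = 92.488 × 1.0111 = 93.515 mm/month

94 mm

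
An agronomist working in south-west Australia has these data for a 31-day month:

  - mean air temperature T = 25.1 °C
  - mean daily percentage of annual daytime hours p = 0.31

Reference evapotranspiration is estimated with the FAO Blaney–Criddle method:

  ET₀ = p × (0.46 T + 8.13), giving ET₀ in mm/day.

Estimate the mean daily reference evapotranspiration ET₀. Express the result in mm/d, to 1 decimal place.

6.1 mm/d

ET₀ = 0.31 × (0.46 × 25.1 + 8.13) = 0.31 × 19.676 = 6.0996 mm/d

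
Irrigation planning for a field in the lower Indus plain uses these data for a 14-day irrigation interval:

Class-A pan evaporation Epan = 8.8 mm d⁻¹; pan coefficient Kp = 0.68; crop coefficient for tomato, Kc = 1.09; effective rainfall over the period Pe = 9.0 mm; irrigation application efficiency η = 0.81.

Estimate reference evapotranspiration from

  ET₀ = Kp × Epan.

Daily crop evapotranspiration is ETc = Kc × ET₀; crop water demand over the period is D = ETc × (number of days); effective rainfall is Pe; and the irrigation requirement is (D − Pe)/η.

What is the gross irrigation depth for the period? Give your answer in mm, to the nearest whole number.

102 mm

ET₀ = 0.68 × 8.8 = 5.9840 mm/d
ETc = Kc × ET₀ = 1.09 × 5.9840 = 6.5226 mm/d
Crop demand D = ETc × 14 d = 6.5226 × 14 = 91.316 mm
D − Pe = 91.316 − 9.0 = 82.316 mm
Gross irrigation = 82.316 / 0.81 = 101.625 mm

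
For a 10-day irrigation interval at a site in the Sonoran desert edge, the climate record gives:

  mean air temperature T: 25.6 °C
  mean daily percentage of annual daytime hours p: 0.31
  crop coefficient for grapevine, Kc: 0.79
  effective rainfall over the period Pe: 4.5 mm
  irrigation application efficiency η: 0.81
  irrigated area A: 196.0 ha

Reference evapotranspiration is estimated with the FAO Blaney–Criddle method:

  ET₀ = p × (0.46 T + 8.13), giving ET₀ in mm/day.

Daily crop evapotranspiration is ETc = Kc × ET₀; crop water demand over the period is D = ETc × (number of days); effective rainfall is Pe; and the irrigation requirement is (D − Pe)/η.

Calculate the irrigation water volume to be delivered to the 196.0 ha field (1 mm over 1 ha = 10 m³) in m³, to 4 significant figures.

ET₀ = 0.31 × (0.46 × 25.6 + 8.13) = 0.31 × 19.906 = 6.1709 mm/d
ETc = Kc × ET₀ = 0.79 × 6.1709 = 4.8750 mm/d
Crop demand D = ETc × 10 d = 4.8750 × 10 = 48.750 mm
D − Pe = 48.750 − 4.5 = 44.250 mm
Gross irrigation = 44.250 / 0.81 = 54.630 mm
Volume = 54.630 mm × 196.0 ha × 10 = 107074.8 m³

107100 m³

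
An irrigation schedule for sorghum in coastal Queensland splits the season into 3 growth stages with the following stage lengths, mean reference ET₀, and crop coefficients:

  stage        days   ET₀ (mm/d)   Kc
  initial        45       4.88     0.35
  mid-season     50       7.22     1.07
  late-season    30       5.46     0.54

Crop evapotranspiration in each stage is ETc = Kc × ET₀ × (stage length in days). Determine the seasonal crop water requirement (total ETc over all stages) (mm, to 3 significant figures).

552 mm

initial: 0.35 × 4.88 × 45 = 76.86 mm
mid-season: 1.07 × 7.22 × 50 = 386.27 mm
late-season: 0.54 × 5.46 × 30 = 88.45 mm
Seasonal total = 551.58 mm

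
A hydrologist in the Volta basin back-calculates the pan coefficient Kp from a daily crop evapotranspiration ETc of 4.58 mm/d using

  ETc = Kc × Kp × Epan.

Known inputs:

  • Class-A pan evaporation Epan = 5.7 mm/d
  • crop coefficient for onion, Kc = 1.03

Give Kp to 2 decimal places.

ETc = Kc × Kp × Epan  ⇒  Kp = ETc / (Kc × Epan)
Kp = 4.58 / (1.03 × 5.7) = 4.58 / 5.871 = 0.7801

0.78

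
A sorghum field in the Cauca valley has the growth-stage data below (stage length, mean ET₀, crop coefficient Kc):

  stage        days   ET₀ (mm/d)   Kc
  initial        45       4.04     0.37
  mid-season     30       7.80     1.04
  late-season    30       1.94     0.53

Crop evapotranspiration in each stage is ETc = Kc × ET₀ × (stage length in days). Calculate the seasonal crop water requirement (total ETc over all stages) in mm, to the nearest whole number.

initial: 0.37 × 4.04 × 45 = 67.27 mm
mid-season: 1.04 × 7.80 × 30 = 243.36 mm
late-season: 0.53 × 1.94 × 30 = 30.85 mm
Seasonal total = 341.48 mm

341 mm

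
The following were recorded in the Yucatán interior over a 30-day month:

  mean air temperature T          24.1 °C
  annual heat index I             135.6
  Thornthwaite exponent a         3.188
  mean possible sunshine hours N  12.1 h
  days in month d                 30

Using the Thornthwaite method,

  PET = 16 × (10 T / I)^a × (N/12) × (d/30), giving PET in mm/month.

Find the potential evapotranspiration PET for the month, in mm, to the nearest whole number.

101 mm

10T/I = 10 × 24.1 / 135.6 = 1.7773
(10T/I)^a = 1.7773^3.188 = 6.2551
Uncorrected PET = 16 × 6.2551 = 100.082 mm
Correction = (N/12)(d/30) = (12.1/12)(30/30) = 1.0083
PET = 100.082 × 1.0083 = 100.913 mm/month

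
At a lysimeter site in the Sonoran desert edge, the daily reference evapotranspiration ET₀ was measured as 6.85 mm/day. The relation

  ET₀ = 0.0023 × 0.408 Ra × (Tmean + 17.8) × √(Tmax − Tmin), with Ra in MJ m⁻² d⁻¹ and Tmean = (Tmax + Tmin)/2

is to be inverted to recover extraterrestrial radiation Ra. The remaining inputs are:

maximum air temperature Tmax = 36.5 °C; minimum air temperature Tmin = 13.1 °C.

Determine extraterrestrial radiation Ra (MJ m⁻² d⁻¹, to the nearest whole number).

Tmean = (36.5+13.1)/2 = 24.80 °C; ΔT = 23.4
Ra = ET₀ / [0.0023 × 0.408 × (Tmean+17.8) × √ΔT]
   = 6.85 / (0.0023 × 0.408 × 42.60 × 4.8374) = 35.423 MJ m⁻² d⁻¹

35 MJ m⁻² d⁻¹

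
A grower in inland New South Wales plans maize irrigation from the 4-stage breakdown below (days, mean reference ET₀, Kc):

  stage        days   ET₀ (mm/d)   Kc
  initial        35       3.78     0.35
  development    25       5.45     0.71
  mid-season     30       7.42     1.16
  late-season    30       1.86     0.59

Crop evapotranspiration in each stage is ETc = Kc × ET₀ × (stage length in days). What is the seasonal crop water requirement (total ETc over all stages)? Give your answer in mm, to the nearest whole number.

434 mm

initial: 0.35 × 3.78 × 35 = 46.31 mm
development: 0.71 × 5.45 × 25 = 96.74 mm
mid-season: 1.16 × 7.42 × 30 = 258.22 mm
late-season: 0.59 × 1.86 × 30 = 32.92 mm
Seasonal total = 434.19 mm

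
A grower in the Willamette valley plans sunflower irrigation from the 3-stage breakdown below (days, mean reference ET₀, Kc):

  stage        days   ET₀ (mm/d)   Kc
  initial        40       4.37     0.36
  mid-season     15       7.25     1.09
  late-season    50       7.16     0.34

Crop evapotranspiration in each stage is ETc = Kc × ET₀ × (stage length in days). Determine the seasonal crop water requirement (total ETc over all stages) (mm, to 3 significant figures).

initial: 0.36 × 4.37 × 40 = 62.93 mm
mid-season: 1.09 × 7.25 × 15 = 118.54 mm
late-season: 0.34 × 7.16 × 50 = 121.72 mm
Seasonal total = 303.19 mm

303 mm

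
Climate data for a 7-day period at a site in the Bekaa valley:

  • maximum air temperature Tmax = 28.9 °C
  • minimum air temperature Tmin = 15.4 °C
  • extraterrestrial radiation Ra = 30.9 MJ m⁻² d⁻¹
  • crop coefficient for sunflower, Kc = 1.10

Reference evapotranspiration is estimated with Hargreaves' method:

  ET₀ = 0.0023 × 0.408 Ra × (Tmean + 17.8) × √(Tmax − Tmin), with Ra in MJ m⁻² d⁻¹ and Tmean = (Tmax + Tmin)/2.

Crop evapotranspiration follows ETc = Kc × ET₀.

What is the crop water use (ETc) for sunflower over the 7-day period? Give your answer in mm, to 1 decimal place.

Tmean = (28.9 + 15.4)/2 = 22.15 °C
0.408 Ra = 0.408 × 30.9 = 12.6072 mm/d equivalent
ET₀ = 0.0023 × 12.6072 × (22.15 + 17.8) × √13.5 = 0.0023 × 12.6072 × 39.95 × 3.6742 = 4.2562 mm/d
ETc = Kc × ET₀ = 1.10 × 4.2562 = 4.6818 mm/d
Over 7 days: 4.6818 × 7 = 32.773 mm

32.8 mm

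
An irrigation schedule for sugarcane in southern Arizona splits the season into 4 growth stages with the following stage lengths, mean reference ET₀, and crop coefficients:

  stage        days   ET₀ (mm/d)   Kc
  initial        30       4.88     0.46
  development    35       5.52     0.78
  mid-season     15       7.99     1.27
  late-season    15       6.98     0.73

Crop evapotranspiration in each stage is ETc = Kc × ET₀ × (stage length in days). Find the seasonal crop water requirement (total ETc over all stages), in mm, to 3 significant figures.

initial: 0.46 × 4.88 × 30 = 67.34 mm
development: 0.78 × 5.52 × 35 = 150.70 mm
mid-season: 1.27 × 7.99 × 15 = 152.21 mm
late-season: 0.73 × 6.98 × 15 = 76.43 mm
Seasonal total = 446.68 mm

447 mm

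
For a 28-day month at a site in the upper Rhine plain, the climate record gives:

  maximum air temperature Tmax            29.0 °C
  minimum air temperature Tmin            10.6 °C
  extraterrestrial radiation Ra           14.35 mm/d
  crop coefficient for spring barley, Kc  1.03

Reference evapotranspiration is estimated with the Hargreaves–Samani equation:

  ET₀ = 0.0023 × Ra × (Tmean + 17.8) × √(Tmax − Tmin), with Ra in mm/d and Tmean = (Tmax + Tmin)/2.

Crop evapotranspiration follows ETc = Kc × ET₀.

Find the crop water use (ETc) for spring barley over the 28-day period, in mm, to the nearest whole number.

Tmean = (29.0 + 10.6)/2 = 19.80 °C
ET₀ = 0.0023 × 14.35 × (19.80 + 17.8) × √18.4 = 0.0023 × 14.35 × 37.60 × 4.2895 = 5.3232 mm/d
ETc = Kc × ET₀ = 1.03 × 5.3232 = 5.4829 mm/d
Over 28 days: 5.4829 × 28 = 153.521 mm

154 mm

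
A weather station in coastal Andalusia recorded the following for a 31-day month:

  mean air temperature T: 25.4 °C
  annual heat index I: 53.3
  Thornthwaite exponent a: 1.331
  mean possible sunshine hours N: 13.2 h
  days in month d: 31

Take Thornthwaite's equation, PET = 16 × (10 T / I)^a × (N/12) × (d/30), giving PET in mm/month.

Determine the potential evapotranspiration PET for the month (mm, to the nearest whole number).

10T/I = 10 × 25.4 / 53.3 = 4.7655
(10T/I)^a = 4.7655^1.331 = 7.9903
Uncorrected PET = 16 × 7.9903 = 127.845 mm
Correction = (N/12)(d/30) = (13.2/12)(31/30) = 1.1367
PET = 127.845 × 1.1367 = 145.321 mm/month

145 mm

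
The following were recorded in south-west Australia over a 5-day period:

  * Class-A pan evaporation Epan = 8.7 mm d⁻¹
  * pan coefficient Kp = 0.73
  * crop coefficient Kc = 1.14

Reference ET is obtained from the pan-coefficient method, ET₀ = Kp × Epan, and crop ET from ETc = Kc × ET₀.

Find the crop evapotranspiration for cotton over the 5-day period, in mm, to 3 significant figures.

ET₀ = 0.73 × 8.7 = 6.3510 mm/d
ETc = Kc × ET₀ = 1.14 × 6.3510 = 7.2401 mm/d
Over 5 days: 7.2401 × 5 = 36.201 mm

36.2 mm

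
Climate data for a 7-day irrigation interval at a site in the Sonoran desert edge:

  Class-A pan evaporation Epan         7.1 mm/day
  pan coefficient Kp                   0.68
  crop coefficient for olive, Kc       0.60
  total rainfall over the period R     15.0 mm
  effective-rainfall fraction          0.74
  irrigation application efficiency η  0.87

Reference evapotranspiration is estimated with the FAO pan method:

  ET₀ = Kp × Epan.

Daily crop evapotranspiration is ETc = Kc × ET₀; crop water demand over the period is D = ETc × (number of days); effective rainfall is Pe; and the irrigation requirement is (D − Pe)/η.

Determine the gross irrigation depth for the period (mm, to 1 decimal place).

ET₀ = 0.68 × 7.1 = 4.8280 mm/d
ETc = Kc × ET₀ = 0.60 × 4.8280 = 2.8968 mm/d
Crop demand D = ETc × 7 d = 2.8968 × 7 = 20.278 mm
Pe = 0.74 × 15.0 = 11.100 mm
D − Pe = 20.278 − 11.100 = 9.178 mm
Gross irrigation = 9.178 / 0.87 = 10.549 mm

10.5 mm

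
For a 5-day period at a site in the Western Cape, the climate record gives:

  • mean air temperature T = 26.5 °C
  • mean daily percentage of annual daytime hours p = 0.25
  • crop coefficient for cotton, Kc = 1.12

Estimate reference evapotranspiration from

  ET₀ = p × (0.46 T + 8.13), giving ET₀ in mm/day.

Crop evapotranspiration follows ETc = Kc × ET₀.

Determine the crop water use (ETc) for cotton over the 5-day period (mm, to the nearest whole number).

ET₀ = 0.25 × (0.46 × 26.5 + 8.13) = 0.25 × 20.320 = 5.0800 mm/d
ETc = Kc × ET₀ = 1.12 × 5.0800 = 5.6896 mm/d
Over 5 days: 5.6896 × 5 = 28.448 mm

28 mm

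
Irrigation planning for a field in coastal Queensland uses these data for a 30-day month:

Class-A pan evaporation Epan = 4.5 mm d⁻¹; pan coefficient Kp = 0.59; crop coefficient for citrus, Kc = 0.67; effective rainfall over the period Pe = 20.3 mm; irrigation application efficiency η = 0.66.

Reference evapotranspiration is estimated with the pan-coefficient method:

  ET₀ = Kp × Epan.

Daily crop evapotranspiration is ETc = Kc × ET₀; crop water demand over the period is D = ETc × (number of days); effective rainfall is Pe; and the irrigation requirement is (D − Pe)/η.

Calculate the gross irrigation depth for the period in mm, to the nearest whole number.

50 mm

ET₀ = 0.59 × 4.5 = 2.6550 mm/d
ETc = Kc × ET₀ = 0.67 × 2.6550 = 1.7789 mm/d
Crop demand D = ETc × 30 d = 1.7789 × 30 = 53.367 mm
D − Pe = 53.367 − 20.3 = 33.067 mm
Gross irrigation = 33.067 / 0.66 = 50.102 mm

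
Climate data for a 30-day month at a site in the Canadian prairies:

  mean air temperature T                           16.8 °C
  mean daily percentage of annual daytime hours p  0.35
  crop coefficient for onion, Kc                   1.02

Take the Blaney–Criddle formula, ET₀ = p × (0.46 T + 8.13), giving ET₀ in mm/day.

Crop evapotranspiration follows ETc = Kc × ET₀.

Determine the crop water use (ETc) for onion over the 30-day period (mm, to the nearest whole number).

ET₀ = 0.35 × (0.46 × 16.8 + 8.13) = 0.35 × 15.858 = 5.5503 mm/d
ETc = Kc × ET₀ = 1.02 × 5.5503 = 5.6613 mm/d
Over 30 days: 5.6613 × 30 = 169.839 mm

170 mm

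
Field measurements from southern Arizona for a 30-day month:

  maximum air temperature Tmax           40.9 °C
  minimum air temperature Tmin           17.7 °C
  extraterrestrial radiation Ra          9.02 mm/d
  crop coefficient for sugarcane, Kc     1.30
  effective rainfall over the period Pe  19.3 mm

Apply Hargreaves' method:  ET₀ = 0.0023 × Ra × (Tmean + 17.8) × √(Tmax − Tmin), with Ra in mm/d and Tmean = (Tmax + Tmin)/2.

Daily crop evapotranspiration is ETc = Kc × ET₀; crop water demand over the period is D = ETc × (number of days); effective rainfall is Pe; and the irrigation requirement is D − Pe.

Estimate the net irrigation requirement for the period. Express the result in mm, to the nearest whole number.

164 mm

Tmean = (40.9 + 17.7)/2 = 29.30 °C
ET₀ = 0.0023 × 9.02 × (29.30 + 17.8) × √23.2 = 0.0023 × 9.02 × 47.10 × 4.8166 = 4.7065 mm/d
ETc = Kc × ET₀ = 1.30 × 4.7065 = 6.1185 mm/d
Crop demand D = ETc × 30 d = 6.1185 × 30 = 183.555 mm
D − Pe = 183.555 − 19.3 = 164.255 mm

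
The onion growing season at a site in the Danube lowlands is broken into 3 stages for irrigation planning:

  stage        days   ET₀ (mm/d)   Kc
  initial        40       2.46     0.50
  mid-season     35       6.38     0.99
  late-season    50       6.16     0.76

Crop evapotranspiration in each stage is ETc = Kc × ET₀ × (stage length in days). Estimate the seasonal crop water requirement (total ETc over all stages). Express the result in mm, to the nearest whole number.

initial: 0.50 × 2.46 × 40 = 49.20 mm
mid-season: 0.99 × 6.38 × 35 = 221.07 mm
late-season: 0.76 × 6.16 × 50 = 234.08 mm
Seasonal total = 504.35 mm

504 mm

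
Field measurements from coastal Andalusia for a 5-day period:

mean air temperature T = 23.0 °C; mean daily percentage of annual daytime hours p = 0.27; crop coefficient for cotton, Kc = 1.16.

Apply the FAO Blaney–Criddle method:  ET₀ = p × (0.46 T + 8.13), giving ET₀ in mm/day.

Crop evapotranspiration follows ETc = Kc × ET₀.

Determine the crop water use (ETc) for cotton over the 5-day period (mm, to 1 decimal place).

29.3 mm

ET₀ = 0.27 × (0.46 × 23.0 + 8.13) = 0.27 × 18.710 = 5.0517 mm/d
ETc = Kc × ET₀ = 1.16 × 5.0517 = 5.8600 mm/d
Over 5 days: 5.8600 × 5 = 29.300 mm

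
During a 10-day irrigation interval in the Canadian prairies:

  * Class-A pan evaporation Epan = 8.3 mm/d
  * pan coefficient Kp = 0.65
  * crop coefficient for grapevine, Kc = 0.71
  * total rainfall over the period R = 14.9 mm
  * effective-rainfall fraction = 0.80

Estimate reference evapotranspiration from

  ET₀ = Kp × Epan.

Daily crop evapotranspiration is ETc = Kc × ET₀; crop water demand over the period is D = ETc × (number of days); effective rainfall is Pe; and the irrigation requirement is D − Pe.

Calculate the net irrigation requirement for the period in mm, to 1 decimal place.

ET₀ = 0.65 × 8.3 = 5.3950 mm/d
ETc = Kc × ET₀ = 0.71 × 5.3950 = 3.8305 mm/d
Crop demand D = ETc × 10 d = 3.8305 × 10 = 38.305 mm
Pe = 0.80 × 14.9 = 11.920 mm
D − Pe = 38.305 − 11.920 = 26.385 mm

26.4 mm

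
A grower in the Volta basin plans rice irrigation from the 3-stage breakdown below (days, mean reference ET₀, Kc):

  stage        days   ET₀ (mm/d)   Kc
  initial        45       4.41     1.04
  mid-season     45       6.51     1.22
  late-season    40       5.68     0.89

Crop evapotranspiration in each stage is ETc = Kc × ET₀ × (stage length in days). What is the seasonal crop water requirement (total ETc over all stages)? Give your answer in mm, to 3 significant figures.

initial: 1.04 × 4.41 × 45 = 206.39 mm
mid-season: 1.22 × 6.51 × 45 = 357.40 mm
late-season: 0.89 × 5.68 × 40 = 202.21 mm
Seasonal total = 766.00 mm

766 mm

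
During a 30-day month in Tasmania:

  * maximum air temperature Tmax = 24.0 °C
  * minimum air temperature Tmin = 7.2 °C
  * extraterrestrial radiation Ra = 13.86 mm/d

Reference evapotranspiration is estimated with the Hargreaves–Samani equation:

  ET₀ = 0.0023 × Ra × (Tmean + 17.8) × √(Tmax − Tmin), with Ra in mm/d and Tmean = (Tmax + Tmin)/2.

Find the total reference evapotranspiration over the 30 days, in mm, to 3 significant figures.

Tmean = (24.0 + 7.2)/2 = 15.60 °C
ET₀ = 0.0023 × 13.86 × (15.60 + 17.8) × √16.8 = 0.0023 × 13.86 × 33.40 × 4.0988 = 4.3641 mm/d
Over 30 days: 4.3641 × 30 = 130.923 mm

131 mm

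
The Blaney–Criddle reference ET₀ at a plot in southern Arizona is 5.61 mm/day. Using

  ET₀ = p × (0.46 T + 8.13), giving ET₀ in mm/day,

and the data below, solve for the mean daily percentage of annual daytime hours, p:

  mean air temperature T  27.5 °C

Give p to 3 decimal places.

p = ET₀ / (0.46 T + 8.13) = 5.61 / (0.46 × 27.5 + 8.13) = 5.61 / 20.780 = 0.2700

0.270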